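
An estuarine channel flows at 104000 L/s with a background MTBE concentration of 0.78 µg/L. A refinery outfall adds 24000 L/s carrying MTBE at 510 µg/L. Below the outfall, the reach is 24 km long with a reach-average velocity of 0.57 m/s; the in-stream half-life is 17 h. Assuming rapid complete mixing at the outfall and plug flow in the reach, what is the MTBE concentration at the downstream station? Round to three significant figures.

Mass balance: C = (104000·0.7800 + 24000·510.0) / 128000 = 12320000/128000 = 96.26 µg/L.
Travel time t = 24·1000 / 0.57 = 42110 s = 11.70 h.
Half-life 17 h → k = ln 2 / 17 = 0.04077 h⁻¹ = 0.9786 d⁻¹.
First-order decay: C = 96.26·exp(−k·t) = 96.26·0.6207 = 59.75 µg/L.

59.7 µg/L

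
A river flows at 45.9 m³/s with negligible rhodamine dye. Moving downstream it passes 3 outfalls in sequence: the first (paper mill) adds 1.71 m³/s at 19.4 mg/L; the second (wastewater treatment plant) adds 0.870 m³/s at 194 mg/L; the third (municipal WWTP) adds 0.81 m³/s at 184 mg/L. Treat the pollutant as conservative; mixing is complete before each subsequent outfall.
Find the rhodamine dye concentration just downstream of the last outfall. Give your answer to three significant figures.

7.12 mg/L

After outfall 1: Q = 45.90 + 1.710 = 47.61 m³/s; C = (45.90·0 + 1.710·19.40)/47.61 = 0.6968 mg/L.
After outfall 2: Q = 47.61 + 0.8700 = 48.48 m³/s; C = (47.61·0.6968 + 0.8700·194.0)/48.48 = 4.166 mg/L.
After outfall 3: Q = 48.48 + 0.8100 = 49.29 m³/s; C = (48.48·4.166 + 0.8100·184.0)/49.29 = 7.121 mg/L.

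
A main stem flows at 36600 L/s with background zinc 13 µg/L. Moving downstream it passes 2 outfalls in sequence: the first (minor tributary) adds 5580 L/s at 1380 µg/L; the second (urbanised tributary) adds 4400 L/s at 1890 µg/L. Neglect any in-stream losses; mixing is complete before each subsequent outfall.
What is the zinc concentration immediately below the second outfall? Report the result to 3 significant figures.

354 µg/L

After outfall 1: Q = 36600 + 5580 = 42180 L/s; C = (36600·13.00 + 5580·1380)/42180 = 193.8 µg/L.
After outfall 2: Q = 42180 + 4400 = 46580 L/s; C = (42180·193.8 + 4400·1890)/46580 = 354.1 µg/L.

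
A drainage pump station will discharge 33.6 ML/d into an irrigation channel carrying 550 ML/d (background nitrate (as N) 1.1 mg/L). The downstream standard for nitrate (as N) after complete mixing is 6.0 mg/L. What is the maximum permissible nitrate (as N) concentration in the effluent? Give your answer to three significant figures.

At the limit, (Qr·Cr + Qe·Cₑ)/(Qr + Qe) = 6.0:
Cₑ = (583.6·6.0 − 550.0·1.100) / 33.60 = 86.21 mg/L.

86.2 mg/L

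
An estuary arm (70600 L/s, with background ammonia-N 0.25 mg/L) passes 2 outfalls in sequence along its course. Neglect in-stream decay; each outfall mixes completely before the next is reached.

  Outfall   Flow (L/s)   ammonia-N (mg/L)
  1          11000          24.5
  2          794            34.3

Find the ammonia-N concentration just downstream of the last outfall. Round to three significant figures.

3.82 mg/L

Outfall 1: combined Q = 81600 L/s; C = (70600·0.2500 + 11000·24.50)/81600 = 3.519 mg/L.
Outfall 2: combined Q = 82390 L/s; C = (81600·3.519 + 794.0·34.30)/82390 = 3.816 mg/L.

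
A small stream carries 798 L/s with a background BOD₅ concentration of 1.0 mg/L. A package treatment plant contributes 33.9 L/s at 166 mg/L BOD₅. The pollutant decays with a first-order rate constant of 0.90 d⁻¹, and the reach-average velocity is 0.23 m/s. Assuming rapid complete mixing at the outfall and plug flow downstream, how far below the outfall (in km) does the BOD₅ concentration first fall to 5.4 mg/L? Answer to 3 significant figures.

7.90 km

Mass balance: C = (798.0·1.000 + 33.90·166.0) / 831.9 = 6425/831.9 = 7.724 mg/L.
Set 7.724·exp(−k·t) = 5.4 → t = ln(7.724/5.4)/k = 34360 s = 9.544 h.
Distance = v·t = 0.23·34360 = 7902 m = 7.902 km.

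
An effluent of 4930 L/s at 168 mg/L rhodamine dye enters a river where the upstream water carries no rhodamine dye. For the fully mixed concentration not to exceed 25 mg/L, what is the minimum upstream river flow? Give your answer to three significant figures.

28200 L/s

Set C_mix = 25: (Q·0 + 4930·168.0) / (Q + 4930) = 25
→ Q = 4930·(168.0 − 25)/(25 − 0) = 28200 L/s.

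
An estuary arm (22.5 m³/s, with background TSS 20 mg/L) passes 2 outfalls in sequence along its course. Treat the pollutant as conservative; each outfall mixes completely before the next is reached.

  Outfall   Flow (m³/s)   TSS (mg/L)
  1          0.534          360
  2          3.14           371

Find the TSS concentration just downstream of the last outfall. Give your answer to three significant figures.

Below outfall 1: Q → 23.03 m³/s, C = (22.50·20.00 + 0.5340·360.0)/23.03 = 27.88 mg/L.
Below outfall 2: Q → 26.17 m³/s, C = (23.03·27.88 + 3.140·371.0)/26.17 = 69.04 mg/L.

69.0 mg/L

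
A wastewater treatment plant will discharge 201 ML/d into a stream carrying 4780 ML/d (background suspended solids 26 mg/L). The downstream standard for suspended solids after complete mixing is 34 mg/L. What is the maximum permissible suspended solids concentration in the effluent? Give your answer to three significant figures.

At the limit, (Qr·Cr + Qe·Cₑ)/(Qr + Qe) = 34:
Cₑ = (4981·34 − 4780·26.00) / 201.0 = 224.2 mg/L.

224 mg/L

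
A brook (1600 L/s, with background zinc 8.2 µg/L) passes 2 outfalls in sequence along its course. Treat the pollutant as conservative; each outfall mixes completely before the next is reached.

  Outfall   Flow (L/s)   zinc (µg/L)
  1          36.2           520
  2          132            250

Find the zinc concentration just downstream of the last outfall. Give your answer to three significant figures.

36.7 µg/L

Below outfall 1: Q → 1636 L/s, C = (1600·8.200 + 36.20·520.0)/1636 = 19.52 µg/L.
Below outfall 2: Q → 1768 L/s, C = (1636·19.52 + 132.0·250.0)/1768 = 36.73 µg/L.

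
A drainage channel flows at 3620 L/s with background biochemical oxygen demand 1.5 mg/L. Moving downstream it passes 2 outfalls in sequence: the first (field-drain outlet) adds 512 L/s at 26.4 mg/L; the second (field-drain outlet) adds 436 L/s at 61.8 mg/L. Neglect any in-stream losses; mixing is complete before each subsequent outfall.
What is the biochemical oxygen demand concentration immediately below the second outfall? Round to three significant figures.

10.0 mg/L

After outfall 1: Q = 3620 + 512.0 = 4132 L/s; C = (3620·1.500 + 512.0·26.40)/4132 = 4.585 mg/L.
After outfall 2: Q = 4132 + 436.0 = 4568 L/s; C = (4132·4.585 + 436.0·61.80)/4568 = 10.05 mg/L.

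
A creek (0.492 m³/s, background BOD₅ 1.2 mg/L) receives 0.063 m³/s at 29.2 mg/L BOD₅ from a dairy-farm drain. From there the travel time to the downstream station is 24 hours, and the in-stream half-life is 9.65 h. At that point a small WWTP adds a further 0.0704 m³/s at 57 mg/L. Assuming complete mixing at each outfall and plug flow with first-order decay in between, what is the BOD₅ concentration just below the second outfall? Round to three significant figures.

Mass balance: C = (0.4920·1.200 + 0.06300·29.20) / 0.5550 = 2.430/0.5550 = 4.378 mg/L; combined flow 0.5550 m³/s.
Half-life 9.65 h → k = ln 2 / 9.65 = 0.07183 h⁻¹ = 1.724 d⁻¹.
Applying C = C₀e^(−kt): 4.378 × 0.1784 = 0.7810 mg/L.
Second outfall: C = (0.5550·0.7810 + 0.07040·57.00)/0.6254 = 7.109 mg/L.

7.11 mg/L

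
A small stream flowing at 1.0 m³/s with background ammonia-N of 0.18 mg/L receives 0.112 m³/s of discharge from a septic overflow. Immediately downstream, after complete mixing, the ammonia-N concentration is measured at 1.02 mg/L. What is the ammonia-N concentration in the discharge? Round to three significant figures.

8.52 mg/L

Mass balance: 1.000·0.1800 + 0.1120·Cₑ = 1.112·1.020
→ Cₑ = (1.112·1.020 − 1.000·0.1800) / 0.1120 = 8.520 mg/L.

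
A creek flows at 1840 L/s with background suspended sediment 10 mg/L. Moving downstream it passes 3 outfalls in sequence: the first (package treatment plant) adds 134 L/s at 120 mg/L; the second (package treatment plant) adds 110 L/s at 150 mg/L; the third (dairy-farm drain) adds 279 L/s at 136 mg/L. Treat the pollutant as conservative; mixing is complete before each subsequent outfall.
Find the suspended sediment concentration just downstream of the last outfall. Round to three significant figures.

37.6 mg/L

Outfall 1: combined Q = 1974 L/s; C = (1840·10.00 + 134.0·120.0)/1974 = 17.47 mg/L.
Outfall 2: combined Q = 2084 L/s; C = (1974·17.47 + 110.0·150.0)/2084 = 24.46 mg/L.
Outfall 3: combined Q = 2363 L/s; C = (2084·24.46 + 279.0·136.0)/2363 = 37.63 mg/L.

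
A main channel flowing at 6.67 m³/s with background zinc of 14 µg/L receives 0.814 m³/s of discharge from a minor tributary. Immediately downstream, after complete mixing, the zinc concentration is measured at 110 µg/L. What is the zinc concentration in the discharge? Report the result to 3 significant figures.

897 µg/L

Mass balance: 6.670·14.00 + 0.8140·Cₑ = 7.484·110.0
→ Cₑ = (7.484·110.0 − 6.670·14.00) / 0.8140 = 896.6 µg/L.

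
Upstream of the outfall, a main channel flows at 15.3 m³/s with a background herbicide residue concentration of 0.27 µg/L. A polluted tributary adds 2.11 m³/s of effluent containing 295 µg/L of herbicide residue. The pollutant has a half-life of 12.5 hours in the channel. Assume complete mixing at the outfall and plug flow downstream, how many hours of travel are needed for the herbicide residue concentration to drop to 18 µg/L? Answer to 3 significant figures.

12.5 h

Mass balance: C = (15.30·0.2700 + 2.110·295.0) / 17.41 = 626.6/17.41 = 35.99 µg/L.
Half-life 12.5 h → k = ln 2 / 12.5 = 0.05545 h⁻¹ = 1.331 d⁻¹.
35.99·exp(−k·t) = 18 → t = ln(35.99/18)/k = 44980 s = 12.49 h.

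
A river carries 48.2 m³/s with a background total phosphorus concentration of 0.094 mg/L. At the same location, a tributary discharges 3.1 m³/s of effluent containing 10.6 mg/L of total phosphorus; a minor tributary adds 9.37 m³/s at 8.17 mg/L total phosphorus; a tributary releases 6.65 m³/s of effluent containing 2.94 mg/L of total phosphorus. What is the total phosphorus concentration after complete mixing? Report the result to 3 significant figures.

After mixing, C = (48.20·0.09400 + 3.100·10.60 + 9.370·8.170 + 6.650·2.940) / 67.32 = 133.5/67.32 = 1.983 mg/L.

1.98 mg/L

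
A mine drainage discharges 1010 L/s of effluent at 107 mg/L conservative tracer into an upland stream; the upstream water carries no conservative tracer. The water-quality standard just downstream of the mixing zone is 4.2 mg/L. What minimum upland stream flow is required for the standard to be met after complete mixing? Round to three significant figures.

24700 L/s

Set C_mix = 4.2: (Q·0 + 1010·107.0) / (Q + 1010) = 4.2
→ Q = 1010·(107.0 − 4.2)/(4.2 − 0) = 24720 L/s.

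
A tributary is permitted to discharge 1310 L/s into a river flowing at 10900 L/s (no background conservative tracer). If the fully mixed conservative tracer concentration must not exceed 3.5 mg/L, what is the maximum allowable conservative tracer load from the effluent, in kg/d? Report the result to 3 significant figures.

3690 kg/d

Mass balance at the limit: 10900·0 + 1310·Cₑ = 12210·3.5 → Cₑ = 32.62 mg/L.
1310 L/s = 1.310 m³/s. Load = 1.310 m³/s × 32.62 g/m³ × 86 400 s/d = 3692 kg/d.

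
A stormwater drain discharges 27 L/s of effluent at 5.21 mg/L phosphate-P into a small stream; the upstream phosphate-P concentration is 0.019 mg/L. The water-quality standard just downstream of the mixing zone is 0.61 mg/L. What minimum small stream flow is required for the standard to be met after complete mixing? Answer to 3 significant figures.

Set C_mix = 0.61: (Q·0.01900 + 27.00·5.210) / (Q + 27.00) = 0.61
→ Q = 27.00·(5.210 − 0.61)/(0.61 − 0.01900) = 210.2 L/s.

210 L/s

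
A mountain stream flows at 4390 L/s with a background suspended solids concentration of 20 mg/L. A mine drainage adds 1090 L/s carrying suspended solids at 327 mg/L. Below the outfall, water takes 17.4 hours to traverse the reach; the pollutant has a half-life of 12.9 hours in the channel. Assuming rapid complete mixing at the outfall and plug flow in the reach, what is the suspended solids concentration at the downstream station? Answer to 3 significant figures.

31.8 mg/L

After mixing, C = (4390·20.00 + 1090·327.0) / 5480 = 444200/5480 = 81.06 mg/L.
Half-life 12.9 h → k = ln 2 / 12.9 = 0.05373 h⁻¹ = 1.290 d⁻¹.
After decay, C = 81.06 × e^(−kt) = 81.06 × 0.3926 = 31.83 mg/L.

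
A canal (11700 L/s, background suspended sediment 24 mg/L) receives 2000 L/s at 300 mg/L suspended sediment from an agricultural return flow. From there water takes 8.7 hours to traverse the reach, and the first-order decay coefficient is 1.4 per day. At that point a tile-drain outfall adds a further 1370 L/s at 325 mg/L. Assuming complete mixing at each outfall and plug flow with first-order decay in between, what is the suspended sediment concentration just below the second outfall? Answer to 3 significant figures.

64.7 mg/L

Flow-weighted average: C = (11700·24.00 + 2000·300.0) / 13700 = 880800/13700 = 64.29 mg/L; combined flow 13700 L/s.
First-order decay: C = 64.29·exp(−k·t) = 64.29·0.6020 = 38.70 mg/L.
Second outfall: C = (13700·38.70 + 1370·325.0)/15070 = 64.73 mg/L.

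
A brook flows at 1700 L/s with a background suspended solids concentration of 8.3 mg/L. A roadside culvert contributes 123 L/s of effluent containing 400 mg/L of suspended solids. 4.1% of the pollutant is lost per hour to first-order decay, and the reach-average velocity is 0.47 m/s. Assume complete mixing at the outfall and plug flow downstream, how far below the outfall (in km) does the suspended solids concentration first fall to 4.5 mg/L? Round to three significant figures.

Mixed concentration C = ΣQC/ΣQ = (1700·8.300 + 123.0·400.0) / 1823 = 63310/1823 = 34.73 mg/L.
4.1%/h lost → k = −ln(1 − 0.041) = 0.04186 h⁻¹.
Set 34.73·exp(−k·t) = 4.5 → t = ln(34.73/4.5)/k = 175700 s = 48.81 h.
Distance = v·t = 0.47·175700 = 82590 m = 82.59 km.

82.6 km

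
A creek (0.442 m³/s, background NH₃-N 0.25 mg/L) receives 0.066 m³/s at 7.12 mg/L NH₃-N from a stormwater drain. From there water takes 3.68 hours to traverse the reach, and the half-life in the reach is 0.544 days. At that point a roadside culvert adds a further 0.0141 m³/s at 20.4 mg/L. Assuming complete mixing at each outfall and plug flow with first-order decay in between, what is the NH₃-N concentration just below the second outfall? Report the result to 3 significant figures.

Mixed concentration C = ΣQC/ΣQ = (0.4420·0.2500 + 0.06600·7.120) / 0.5080 = 0.5804/0.5080 = 1.143 mg/L; combined flow 0.5080 m³/s.
Half-life 0.544 d → k = ln 2 / 0.544 = 1.274 d⁻¹.
Applying C = C₀e^(−kt): 1.143 × 0.8225 = 0.9398 mg/L.
At the second outfall, C = (0.5080·0.9398 + 0.01410·20.40) / (0.5080 + 0.01410) = 1.465 mg/L.

1.47 mg/L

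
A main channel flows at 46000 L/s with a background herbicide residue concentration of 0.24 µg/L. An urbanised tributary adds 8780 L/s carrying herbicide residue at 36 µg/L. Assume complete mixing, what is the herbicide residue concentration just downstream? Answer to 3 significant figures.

5.97 µg/L

Conservation of mass: C = (46000·0.2400 + 8780·36.00) / 54780 = 327100/54780 = 5.972 µg/L.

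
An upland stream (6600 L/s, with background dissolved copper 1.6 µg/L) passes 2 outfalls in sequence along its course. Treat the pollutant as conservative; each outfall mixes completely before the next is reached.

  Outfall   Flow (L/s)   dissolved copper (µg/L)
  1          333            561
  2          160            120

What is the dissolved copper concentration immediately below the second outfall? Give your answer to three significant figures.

30.5 µg/L

Outfall 1: combined Q = 6933 L/s; C = (6600·1.600 + 333.0·561.0)/6933 = 28.47 µg/L.
Outfall 2: combined Q = 7093 L/s; C = (6933·28.47 + 160.0·120.0)/7093 = 30.53 µg/L.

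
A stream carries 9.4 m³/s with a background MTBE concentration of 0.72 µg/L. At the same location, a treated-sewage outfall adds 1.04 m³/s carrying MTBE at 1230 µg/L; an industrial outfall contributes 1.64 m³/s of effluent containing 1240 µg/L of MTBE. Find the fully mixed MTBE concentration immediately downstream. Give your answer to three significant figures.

Conservation of mass: C = (9.400·0.7200 + 1.040·1230 + 1.640·1240) / 12.08 = 3320/12.08 = 274.8 µg/L.

275 µg/L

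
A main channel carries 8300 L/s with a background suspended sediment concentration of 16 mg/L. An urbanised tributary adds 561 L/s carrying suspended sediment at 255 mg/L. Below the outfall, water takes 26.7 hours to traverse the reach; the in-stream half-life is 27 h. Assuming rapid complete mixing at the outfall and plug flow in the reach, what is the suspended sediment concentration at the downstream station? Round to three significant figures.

15.7 mg/L

After mixing, C = (8300·16.00 + 561.0·255.0) / 8861 = 275900/8861 = 31.13 mg/L.
Half-life 27 h → k = ln 2 / 27 = 0.02567 h⁻¹ = 0.6161 d⁻¹.
First-order decay: C = 31.13·exp(−k·t) = 31.13·0.5039 = 15.69 mg/L.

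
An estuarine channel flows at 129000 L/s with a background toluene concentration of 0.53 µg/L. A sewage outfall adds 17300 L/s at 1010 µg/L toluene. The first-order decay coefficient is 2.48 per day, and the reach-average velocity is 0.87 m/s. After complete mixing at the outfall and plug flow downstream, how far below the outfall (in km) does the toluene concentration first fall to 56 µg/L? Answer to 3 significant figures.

Mass balance: C = (129000·0.5300 + 17300·1010) / 146300 = 17540000/146300 = 119.9 µg/L.
Set 119.9·exp(−k·t) = 56 → t = ln(119.9/56)/k = 26520 s = 7.367 h.
Distance = v·t = 0.87·26520 = 23070 m = 23.07 km.

23.1 km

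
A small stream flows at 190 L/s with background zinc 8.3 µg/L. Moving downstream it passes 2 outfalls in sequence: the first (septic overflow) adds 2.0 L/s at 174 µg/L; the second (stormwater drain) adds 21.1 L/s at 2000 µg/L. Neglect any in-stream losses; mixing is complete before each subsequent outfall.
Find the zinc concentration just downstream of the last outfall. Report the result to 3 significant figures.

207 µg/L

Below outfall 1: Q → 192.0 L/s, C = (190.0·8.300 + 2.000·174.0)/192.0 = 10.03 µg/L.
Below outfall 2: Q → 213.1 L/s, C = (192.0·10.03 + 21.10·2000)/213.1 = 207.1 µg/L.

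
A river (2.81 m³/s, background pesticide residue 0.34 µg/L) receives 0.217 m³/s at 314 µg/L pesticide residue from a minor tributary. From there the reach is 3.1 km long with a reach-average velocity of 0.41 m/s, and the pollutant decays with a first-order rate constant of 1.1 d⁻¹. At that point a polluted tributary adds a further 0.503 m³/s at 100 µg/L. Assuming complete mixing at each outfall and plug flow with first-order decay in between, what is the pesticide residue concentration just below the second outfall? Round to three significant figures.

Mass balance: C = (2.810·0.3400 + 0.2170·314.0) / 3.027 = 69.09/3.027 = 22.83 µg/L; combined flow 3.027 m³/s.
Travel time t = 3.1·1000 / 0.41 = 7561 s = 2.100 h.
After decay, C = 22.83 × e^(−kt) = 22.83 × 0.9082 = 20.73 µg/L.
Second outfall: C = (3.027·20.73 + 0.5030·100.0)/3.530 = 32.03 µg/L.

32.0 µg/L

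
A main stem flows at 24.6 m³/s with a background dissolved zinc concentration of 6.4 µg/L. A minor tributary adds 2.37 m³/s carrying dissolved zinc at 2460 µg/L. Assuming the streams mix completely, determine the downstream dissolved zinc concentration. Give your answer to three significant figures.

Mass balance: C = (24.60·6.400 + 2.370·2460) / 26.97 = 5988/26.97 = 222.0 µg/L.

222 µg/L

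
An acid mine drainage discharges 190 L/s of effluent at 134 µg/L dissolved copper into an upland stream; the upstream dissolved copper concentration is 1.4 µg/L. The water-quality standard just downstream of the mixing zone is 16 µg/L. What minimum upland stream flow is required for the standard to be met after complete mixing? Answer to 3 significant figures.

1540 L/s

Set C_mix = 16: (Q·1.400 + 190.0·134.0) / (Q + 190.0) = 16
→ Q = 190.0·(134.0 − 16)/(16 − 1.400) = 1536 L/s.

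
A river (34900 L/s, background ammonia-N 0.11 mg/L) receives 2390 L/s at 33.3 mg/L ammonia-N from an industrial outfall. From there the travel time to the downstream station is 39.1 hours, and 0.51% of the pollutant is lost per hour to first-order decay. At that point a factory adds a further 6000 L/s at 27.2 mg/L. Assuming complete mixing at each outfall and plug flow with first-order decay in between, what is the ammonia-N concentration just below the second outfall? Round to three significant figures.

5.35 mg/L

After mixing, C = (34900·0.1100 + 2390·33.30) / 37290 = 83430/37290 = 2.237 mg/L; combined flow 37290 L/s.
0.51%/h lost → k = −ln(1 − 0.0051) = 0.005113 h⁻¹.
First-order decay: C = 2.237·exp(−k·t) = 2.237·0.8188 = 1.832 mg/L.
Second outfall: C = (37290·1.832 + 6000·27.20)/43290 = 5.348 mg/L.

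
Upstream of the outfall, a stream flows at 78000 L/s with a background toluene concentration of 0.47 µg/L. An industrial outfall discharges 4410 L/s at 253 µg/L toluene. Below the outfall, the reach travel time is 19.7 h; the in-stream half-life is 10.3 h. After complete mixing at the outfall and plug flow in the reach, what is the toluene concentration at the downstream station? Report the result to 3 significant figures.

3.71 µg/L

Mixed concentration C = ΣQC/ΣQ = (78000·0.4700 + 4410·253.0) / 82410 = 1152000/82410 = 13.98 µg/L.
Half-life 10.3 h → k = ln 2 / 10.3 = 0.06730 h⁻¹ = 1.615 d⁻¹.
After decay, C = 13.98 × e^(−kt) = 13.98 × 0.2656 = 3.714 µg/L.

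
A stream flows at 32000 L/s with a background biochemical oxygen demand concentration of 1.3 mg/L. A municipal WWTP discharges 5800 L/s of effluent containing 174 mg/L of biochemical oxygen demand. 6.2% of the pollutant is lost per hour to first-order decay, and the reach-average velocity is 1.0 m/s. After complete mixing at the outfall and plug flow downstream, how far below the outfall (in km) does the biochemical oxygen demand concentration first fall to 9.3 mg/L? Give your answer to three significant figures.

Conservation of mass: C = (32000·1.300 + 5800·174.0) / 37800 = 1051000/37800 = 27.80 mg/L.
6.2%/h lost → k = −ln(1 − 0.062) = 0.06401 h⁻¹.
Set 27.80·exp(−k·t) = 9.3 → t = ln(27.80/9.3)/k = 61590 s = 17.11 h.
Distance = v·t = 1.0·61590 = 61590 m = 61.59 km.

61.6 km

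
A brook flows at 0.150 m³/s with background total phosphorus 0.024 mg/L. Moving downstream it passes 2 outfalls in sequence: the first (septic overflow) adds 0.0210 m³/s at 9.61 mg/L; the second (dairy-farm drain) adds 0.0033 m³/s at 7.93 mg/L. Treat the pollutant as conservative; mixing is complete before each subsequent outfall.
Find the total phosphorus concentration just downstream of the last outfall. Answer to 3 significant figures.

1.33 mg/L

Outfall 1: combined Q = 0.1710 m³/s; C = (0.1500·0.02400 + 0.02100·9.610)/0.1710 = 1.201 mg/L.
Outfall 2: combined Q = 0.1743 m³/s; C = (0.1710·1.201 + 0.003300·7.930)/0.1743 = 1.329 mg/L.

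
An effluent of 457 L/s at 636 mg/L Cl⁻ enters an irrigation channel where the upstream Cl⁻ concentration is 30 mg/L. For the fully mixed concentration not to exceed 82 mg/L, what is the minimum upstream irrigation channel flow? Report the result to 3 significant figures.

Set C_mix = 82: (Q·30.00 + 457.0·636.0) / (Q + 457.0) = 82
→ Q = 457.0·(636.0 − 82)/(82 − 30.00) = 4869 L/s.

4870 L/s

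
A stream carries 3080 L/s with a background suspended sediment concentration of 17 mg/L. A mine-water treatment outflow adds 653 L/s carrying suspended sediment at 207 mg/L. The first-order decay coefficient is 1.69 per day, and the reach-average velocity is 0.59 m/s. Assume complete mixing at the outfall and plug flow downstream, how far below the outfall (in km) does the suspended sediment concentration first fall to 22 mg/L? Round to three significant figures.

24.9 km

Flow-weighted average: C = (3080·17.00 + 653.0·207.0) / 3733 = 187500/3733 = 50.24 mg/L.
Set 50.24·exp(−k·t) = 22 → t = ln(50.24/22)/k = 42210 s = 11.73 h.
Distance = v·t = 0.59·42210 = 24910 m = 24.91 km.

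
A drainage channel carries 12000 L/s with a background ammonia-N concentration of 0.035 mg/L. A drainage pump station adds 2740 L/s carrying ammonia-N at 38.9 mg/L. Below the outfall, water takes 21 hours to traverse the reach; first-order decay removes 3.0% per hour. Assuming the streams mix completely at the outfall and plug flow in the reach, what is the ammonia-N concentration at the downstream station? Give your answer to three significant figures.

Flow-weighted average: C = (12000·0.03500 + 2740·38.90) / 14740 = 107000/14740 = 7.260 mg/L.
3.0%/h lost → k = −ln(1 − 0.03) = 0.03046 h⁻¹.
First-order decay: C = 7.260·exp(−k·t) = 7.260·0.5275 = 3.829 mg/L.

3.83 mg/L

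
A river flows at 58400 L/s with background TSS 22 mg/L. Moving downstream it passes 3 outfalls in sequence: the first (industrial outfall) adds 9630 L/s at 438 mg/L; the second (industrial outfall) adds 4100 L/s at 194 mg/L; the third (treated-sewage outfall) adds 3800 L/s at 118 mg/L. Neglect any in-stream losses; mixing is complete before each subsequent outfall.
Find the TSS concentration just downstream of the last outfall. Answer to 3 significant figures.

Outfall 1: combined Q = 68030 L/s; C = (58400·22.00 + 9630·438.0)/68030 = 80.89 mg/L.
Outfall 2: combined Q = 72130 L/s; C = (68030·80.89 + 4100·194.0)/72130 = 87.32 mg/L.
Outfall 3: combined Q = 75930 L/s; C = (72130·87.32 + 3800·118.0)/75930 = 88.85 mg/L.

88.9 mg/L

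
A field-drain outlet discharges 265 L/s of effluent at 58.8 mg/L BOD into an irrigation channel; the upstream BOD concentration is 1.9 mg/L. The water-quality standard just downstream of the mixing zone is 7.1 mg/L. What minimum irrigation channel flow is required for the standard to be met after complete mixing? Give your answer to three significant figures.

2630 L/s

Set C_mix = 7.1: (Q·1.900 + 265.0·58.80) / (Q + 265.0) = 7.1
→ Q = 265.0·(58.80 − 7.1)/(7.1 − 1.900) = 2635 L/s.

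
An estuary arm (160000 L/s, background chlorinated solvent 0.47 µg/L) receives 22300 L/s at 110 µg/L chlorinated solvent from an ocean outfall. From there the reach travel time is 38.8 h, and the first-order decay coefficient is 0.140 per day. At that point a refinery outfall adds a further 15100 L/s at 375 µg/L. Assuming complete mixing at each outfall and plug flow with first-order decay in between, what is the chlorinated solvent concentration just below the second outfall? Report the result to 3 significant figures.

38.9 µg/L

After mixing, C = (160000·0.4700 + 22300·110.0) / 182300 = 2528000/182300 = 13.87 µg/L; combined flow 182300 L/s.
First-order decay: C = 13.87·exp(−k·t) = 13.87·0.7975 = 11.06 µg/L.
At the second outfall, C = (182300·11.06 + 15100·375.0) / (182300 + 15100) = 38.90 µg/L.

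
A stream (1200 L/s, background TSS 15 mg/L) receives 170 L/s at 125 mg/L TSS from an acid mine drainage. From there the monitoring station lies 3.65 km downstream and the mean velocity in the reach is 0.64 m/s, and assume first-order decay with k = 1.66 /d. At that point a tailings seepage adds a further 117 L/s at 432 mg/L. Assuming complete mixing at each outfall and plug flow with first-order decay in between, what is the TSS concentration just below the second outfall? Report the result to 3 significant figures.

57.6 mg/L

After mixing, C = (1200·15.00 + 170.0·125.0) / 1370 = 39250/1370 = 28.65 mg/L; combined flow 1370 L/s.
Travel time t = 3.65·1000 / 0.64 = 5703 s = 1.584 h.
Applying C = C₀e^(−kt): 28.65 × 0.8962 = 25.68 mg/L.
Second outfall: C = (1370·25.68 + 117.0·432.0)/1487 = 57.65 mg/L.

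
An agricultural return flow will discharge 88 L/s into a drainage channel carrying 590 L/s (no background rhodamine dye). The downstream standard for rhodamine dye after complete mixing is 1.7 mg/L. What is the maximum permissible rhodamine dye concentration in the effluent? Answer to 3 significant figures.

13.1 mg/L

At the limit, (Qr·Cr + Qe·Cₑ)/(Qr + Qe) = 1.7:
Cₑ = (678.0·1.7 − 590.0·0) / 88.00 = 13.10 mg/L.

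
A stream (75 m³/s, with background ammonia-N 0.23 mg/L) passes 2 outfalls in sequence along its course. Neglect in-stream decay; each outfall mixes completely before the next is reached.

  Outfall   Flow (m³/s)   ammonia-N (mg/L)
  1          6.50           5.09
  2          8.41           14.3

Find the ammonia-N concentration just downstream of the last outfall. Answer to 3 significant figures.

1.90 mg/L

Outfall 1: combined Q = 81.50 m³/s; C = (75.00·0.2300 + 6.500·5.090)/81.50 = 0.6176 mg/L.
Outfall 2: combined Q = 89.91 m³/s; C = (81.50·0.6176 + 8.410·14.30)/89.91 = 1.897 mg/L.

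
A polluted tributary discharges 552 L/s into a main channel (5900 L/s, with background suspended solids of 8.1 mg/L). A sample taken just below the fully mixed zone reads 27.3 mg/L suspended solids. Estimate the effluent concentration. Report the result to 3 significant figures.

233 mg/L

Mass balance: 5900·8.100 + 552.0·Cₑ = 6452·27.30
→ Cₑ = (6452·27.30 − 5900·8.100) / 552.0 = 232.5 mg/L.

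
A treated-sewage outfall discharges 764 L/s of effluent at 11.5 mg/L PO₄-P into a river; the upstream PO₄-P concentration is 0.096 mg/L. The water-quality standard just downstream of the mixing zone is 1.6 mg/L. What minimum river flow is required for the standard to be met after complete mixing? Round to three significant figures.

Set C_mix = 1.6: (Q·0.09600 + 764.0·11.50) / (Q + 764.0) = 1.6
→ Q = 764.0·(11.50 − 1.6)/(1.6 − 0.09600) = 5029 L/s.

5030 L/s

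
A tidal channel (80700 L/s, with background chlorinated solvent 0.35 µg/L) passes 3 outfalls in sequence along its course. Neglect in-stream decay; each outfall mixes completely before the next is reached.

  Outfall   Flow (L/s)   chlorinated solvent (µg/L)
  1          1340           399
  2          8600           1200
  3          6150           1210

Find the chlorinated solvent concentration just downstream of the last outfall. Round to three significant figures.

189 µg/L

Below outfall 1: Q → 82040 L/s, C = (80700·0.3500 + 1340·399.0)/82040 = 6.861 µg/L.
Below outfall 2: Q → 90640 L/s, C = (82040·6.861 + 8600·1200)/90640 = 120.1 µg/L.
Below outfall 3: Q → 96790 L/s, C = (90640·120.1 + 6150·1210)/96790 = 189.3 µg/L.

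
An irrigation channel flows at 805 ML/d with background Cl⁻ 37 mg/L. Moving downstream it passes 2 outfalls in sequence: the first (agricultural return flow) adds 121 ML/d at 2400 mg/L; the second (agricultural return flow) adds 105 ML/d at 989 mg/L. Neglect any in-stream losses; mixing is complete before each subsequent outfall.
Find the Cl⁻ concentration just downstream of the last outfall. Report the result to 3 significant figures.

411 mg/L

After outfall 1: Q = 805.0 + 121.0 = 926.0 ML/d; C = (805.0·37.00 + 121.0·2400)/926.0 = 345.8 mg/L.
After outfall 2: Q = 926.0 + 105.0 = 1031 ML/d; C = (926.0·345.8 + 105.0·989.0)/1031 = 411.3 mg/L.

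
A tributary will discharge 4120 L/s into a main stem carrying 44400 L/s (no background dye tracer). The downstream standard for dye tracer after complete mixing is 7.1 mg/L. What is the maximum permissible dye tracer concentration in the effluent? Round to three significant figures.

83.6 mg/L

At the limit, (Qr·Cr + Qe·Cₑ)/(Qr + Qe) = 7.1:
Cₑ = (48520·7.1 − 44400·0) / 4120 = 83.61 mg/L.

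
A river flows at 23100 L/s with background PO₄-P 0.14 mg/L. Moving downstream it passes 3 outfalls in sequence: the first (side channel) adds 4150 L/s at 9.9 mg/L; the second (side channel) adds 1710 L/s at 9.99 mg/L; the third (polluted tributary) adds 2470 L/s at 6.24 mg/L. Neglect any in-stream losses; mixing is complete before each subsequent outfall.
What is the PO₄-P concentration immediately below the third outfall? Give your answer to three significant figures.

After outfall 1: Q = 23100 + 4150 = 27250 L/s; C = (23100·0.1400 + 4150·9.900)/27250 = 1.626 mg/L.
After outfall 2: Q = 27250 + 1710 = 28960 L/s; C = (27250·1.626 + 1710·9.990)/28960 = 2.120 mg/L.
After outfall 3: Q = 28960 + 2470 = 31430 L/s; C = (28960·2.120 + 2470·6.240)/31430 = 2.444 mg/L.

2.44 mg/L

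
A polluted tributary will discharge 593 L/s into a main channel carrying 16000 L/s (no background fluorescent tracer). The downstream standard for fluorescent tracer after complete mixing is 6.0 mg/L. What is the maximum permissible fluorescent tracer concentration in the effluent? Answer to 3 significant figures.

At the limit, (Qr·Cr + Qe·Cₑ)/(Qr + Qe) = 6.0:
Cₑ = (16590·6.0 − 16000·0) / 593.0 = 167.9 mg/L.

168 mg/L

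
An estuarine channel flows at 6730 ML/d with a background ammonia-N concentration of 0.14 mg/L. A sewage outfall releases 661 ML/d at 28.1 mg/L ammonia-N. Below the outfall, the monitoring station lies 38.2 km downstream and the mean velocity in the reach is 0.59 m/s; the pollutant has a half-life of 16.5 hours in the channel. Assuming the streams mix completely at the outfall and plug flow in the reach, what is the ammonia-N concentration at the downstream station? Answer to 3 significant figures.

Flow-weighted average: C = (6730·0.1400 + 661.0·28.10) / 7391 = 19520/7391 = 2.641 mg/L.
Travel time t = 38.2·1000 / 0.59 = 64750 s = 17.98 h.
Half-life 16.5 h → k = ln 2 / 16.5 = 0.04201 h⁻¹ = 1.008 d⁻¹.
First-order decay: C = 2.641·exp(−k·t) = 2.641·0.4698 = 1.240 mg/L.

1.24 mg/L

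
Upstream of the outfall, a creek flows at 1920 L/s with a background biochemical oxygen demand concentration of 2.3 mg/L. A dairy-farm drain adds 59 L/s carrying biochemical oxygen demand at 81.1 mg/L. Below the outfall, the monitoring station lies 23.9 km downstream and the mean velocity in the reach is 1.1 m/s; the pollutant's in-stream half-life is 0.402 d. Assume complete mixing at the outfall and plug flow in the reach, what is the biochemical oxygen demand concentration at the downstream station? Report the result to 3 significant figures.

3.01 mg/L

Mass balance: C = (1920·2.300 + 59.00·81.10) / 1979 = 9201/1979 = 4.649 mg/L.
Travel time t = 23.9·1000 / 1.1 = 21730 s = 6.035 h.
Half-life 0.402 d → k = ln 2 / 0.402 = 1.724 d⁻¹.
Applying C = C₀e^(−kt): 4.649 × 0.6482 = 3.014 mg/L.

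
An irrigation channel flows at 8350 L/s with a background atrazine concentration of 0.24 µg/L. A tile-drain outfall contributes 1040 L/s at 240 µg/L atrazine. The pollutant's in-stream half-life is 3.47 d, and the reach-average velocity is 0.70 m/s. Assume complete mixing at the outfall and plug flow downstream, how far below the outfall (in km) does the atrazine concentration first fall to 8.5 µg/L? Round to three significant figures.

348 km

Mass balance: C = (8350·0.2400 + 1040·240.0) / 9390 = 251600/9390 = 26.79 µg/L.
Half-life 3.47 d → k = ln 2 / 3.47 = 0.1998 d⁻¹.
Set 26.79·exp(−k·t) = 8.5 → t = ln(26.79/8.5)/k = 496600 s = 137.9 h.
Distance = v·t = 0.70·496600 = 347600 m = 347.6 km.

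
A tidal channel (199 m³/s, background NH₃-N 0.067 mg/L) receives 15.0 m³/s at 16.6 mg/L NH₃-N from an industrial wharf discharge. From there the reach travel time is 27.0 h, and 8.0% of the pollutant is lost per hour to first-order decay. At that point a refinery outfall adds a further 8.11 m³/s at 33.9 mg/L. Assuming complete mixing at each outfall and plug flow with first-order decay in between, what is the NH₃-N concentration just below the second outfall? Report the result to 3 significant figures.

Flow-weighted average: C = (199.0·0.06700 + 15.00·16.60) / 214.0 = 262.3/214.0 = 1.226 mg/L; combined flow 214.0 m³/s.
8.0%/h lost → k = −ln(1 − 0.08) = 0.08338 h⁻¹.
After decay, C = 1.226 × e^(−kt) = 1.226 × 0.1053 = 0.1290 mg/L.
At the second outfall, C = (214.0·0.1290 + 8.110·33.90) / (214.0 + 8.110) = 1.362 mg/L.

1.36 mg/L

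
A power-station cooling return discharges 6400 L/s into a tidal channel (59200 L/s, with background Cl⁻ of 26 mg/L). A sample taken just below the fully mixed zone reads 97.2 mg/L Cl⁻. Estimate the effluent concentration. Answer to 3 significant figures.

756 mg/L

Mass balance: 59200·26.00 + 6400·Cₑ = 65600·97.20
→ Cₑ = (65600·97.20 − 59200·26.00) / 6400 = 755.8 mg/L.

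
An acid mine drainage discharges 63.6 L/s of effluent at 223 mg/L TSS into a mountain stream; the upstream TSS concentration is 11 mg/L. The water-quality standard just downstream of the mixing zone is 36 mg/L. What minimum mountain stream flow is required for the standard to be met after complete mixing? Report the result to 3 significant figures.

476 L/s

Set C_mix = 36: (Q·11.00 + 63.60·223.0) / (Q + 63.60) = 36
→ Q = 63.60·(223.0 − 36)/(36 − 11.00) = 475.7 L/s.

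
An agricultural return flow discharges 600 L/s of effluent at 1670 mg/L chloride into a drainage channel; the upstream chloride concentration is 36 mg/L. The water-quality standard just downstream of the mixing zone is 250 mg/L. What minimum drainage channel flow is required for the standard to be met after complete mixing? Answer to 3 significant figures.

Set C_mix = 250: (Q·36.00 + 600.0·1670) / (Q + 600.0) = 250
→ Q = 600.0·(1670 − 250)/(250 − 36.00) = 3981 L/s.

3980 L/s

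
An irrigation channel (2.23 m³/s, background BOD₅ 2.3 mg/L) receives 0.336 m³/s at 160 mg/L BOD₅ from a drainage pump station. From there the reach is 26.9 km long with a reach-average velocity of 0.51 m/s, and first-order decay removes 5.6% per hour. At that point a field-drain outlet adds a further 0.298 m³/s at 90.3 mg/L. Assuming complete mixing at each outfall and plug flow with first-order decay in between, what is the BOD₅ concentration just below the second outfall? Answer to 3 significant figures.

After mixing, C = (2.230·2.300 + 0.3360·160.0) / 2.566 = 58.89/2.566 = 22.95 mg/L; combined flow 2.566 m³/s.
Travel time t = 26.9·1000 / 0.51 = 52750 s = 14.65 h.
5.6%/h lost → k = −ln(1 − 0.056) = 0.05763 h⁻¹.
Applying C = C₀e^(−kt): 22.95 × 0.4298 = 9.865 mg/L.
Second outfall: C = (2.566·9.865 + 0.2980·90.30)/2.864 = 18.23 mg/L.

18.2 mg/L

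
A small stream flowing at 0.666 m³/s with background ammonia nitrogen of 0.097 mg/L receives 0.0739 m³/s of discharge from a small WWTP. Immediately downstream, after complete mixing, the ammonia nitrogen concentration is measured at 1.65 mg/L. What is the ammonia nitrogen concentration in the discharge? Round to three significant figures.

15.6 mg/L

Mass balance: 0.6660·0.09700 + 0.07390·Cₑ = 0.7399·1.650
→ Cₑ = (0.7399·1.650 − 0.6660·0.09700) / 0.07390 = 15.65 mg/L.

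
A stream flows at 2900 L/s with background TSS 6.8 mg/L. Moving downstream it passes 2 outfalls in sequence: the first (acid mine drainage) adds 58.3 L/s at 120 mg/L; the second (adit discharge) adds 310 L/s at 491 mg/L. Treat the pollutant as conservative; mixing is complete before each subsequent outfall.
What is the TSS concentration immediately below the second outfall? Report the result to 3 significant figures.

After outfall 1: Q = 2900 + 58.30 = 2958 L/s; C = (2900·6.800 + 58.30·120.0)/2958 = 9.031 mg/L.
After outfall 2: Q = 2958 + 310.0 = 3268 L/s; C = (2958·9.031 + 310.0·491.0)/3268 = 54.75 mg/L.

54.7 mg/L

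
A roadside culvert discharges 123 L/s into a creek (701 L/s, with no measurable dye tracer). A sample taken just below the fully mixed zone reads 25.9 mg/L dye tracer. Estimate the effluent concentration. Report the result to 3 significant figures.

174 mg/L

Mass balance: 701.0·0 + 123.0·Cₑ = 824.0·25.90
→ Cₑ = (824.0·25.90 − 701.0·0) / 123.0 = 173.5 mg/L.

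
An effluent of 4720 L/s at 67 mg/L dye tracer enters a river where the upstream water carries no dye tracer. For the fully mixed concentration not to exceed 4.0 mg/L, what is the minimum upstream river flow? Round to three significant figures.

Set C_mix = 4.0: (Q·0 + 4720·67.00) / (Q + 4720) = 4.0
→ Q = 4720·(67.00 − 4.0)/(4.0 − 0) = 74340 L/s.

74300 L/s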